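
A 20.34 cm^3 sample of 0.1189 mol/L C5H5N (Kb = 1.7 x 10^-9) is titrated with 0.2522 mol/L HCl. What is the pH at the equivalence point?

n(C5H5N) = 0.1189 x 0.02034 = 0.002418 mol; V(HCl) at equivalence = 0.002418/0.2522 = 0.009589 L.
At equivalence the base is fully converted to C5H5NH+; total volume = 0.02993 L, so [C5H5NH+] = 0.002418/0.02993 = 0.08080 M.
Ka(C5H5NH+) = Kw/Kb = 1.0e-14 / 1.7 x 10^-9 = 5.88e-6.
[H^+] = sqrt(Ka x [C5H5NH+]) = sqrt(5.88e-6 x 0.08080) = 0.000689 M.
pH = -log(0.000689) = 3.16.

3.16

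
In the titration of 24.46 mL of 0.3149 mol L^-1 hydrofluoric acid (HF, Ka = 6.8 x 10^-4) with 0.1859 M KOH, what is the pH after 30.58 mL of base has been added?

3.62

Initial n(HF) = 0.3149 x 0.02446 = 0.007702 mol.
n(KOH) added = 0.1859 x 0.03058 = 0.005685 mol, converting that many moles of HF to F-.
Remaining n(HF) = 0.002018 mol; n(F-) = 0.005685 mol.
By Henderson-Hasselbalch, pH = pKa + log([A^-]/[HA]) = 3.17 + log(0.005685/0.002018) = 3.17 + (+0.45) = 3.62.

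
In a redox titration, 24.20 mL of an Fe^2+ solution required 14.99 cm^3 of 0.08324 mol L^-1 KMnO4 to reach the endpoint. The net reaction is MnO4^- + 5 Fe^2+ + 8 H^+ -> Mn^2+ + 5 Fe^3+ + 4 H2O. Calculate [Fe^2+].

n(KMnO4) = 0.08324 x 0.01499 = 0.001248 mol.
From the balanced equation, 1 mol KMnO4 reacts with 5 mol Fe^2+, so n(Fe^2+) = 0.001248 x 5/1 = 0.006239 mol.
[Fe^2+] = 0.006239 / 0.02420 L = 0.258 M.

0.258 M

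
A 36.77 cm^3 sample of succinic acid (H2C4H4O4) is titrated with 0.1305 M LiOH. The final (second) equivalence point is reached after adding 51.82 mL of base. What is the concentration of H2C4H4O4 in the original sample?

0.0920 M

n(LiOH) = 0.1305 x 0.05182 = 0.006763 mol.
At the final (second) equivalence point, 2 mol OH^- react per mol H2C4H4O4, so n(H2C4H4O4) = 0.006763 / 2 = 0.003381 mol.
[H2C4H4O4] = 0.003381 / 0.03677 L = 0.0920 M.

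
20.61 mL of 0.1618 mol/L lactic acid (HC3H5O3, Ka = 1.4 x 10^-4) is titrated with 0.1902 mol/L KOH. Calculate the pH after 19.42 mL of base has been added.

11.95

n(acid) = 0.1618 x 0.02061 = 0.003335 mol; n(KOH) added = 0.1902 x 0.01942 = 0.003694 mol.
Base is in excess by 0.003694 - 0.003335 = 0.0003590 mol in a total volume of 0.04003 L.
[OH^-] = 0.0003590/0.04003 = 0.008968 M, so pOH = 2.05 and pH = 14.00 - 2.05 = 11.95.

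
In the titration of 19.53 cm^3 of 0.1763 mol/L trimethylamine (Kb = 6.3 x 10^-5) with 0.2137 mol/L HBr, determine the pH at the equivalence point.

5.41

n((CH3)3N) = 0.1763 x 0.01953 = 0.003443 mol; V(HBr) at equivalence = 0.003443/0.2137 = 0.01611 L.
At equivalence the base is fully converted to (CH3)3NH+; total volume = 0.03564 L, so [(CH3)3NH+] = 0.003443/0.03564 = 0.09660 M.
Ka((CH3)3NH+) = Kw/Kb = 1.0e-14 / 6.3 x 10^-5 = 1.59e-10.
[H^+] = sqrt(Ka x [(CH3)3NH+]) = sqrt(1.59e-10 x 0.09660) = 3.92e-6 M.
pH = -log(3.92e-6) = 5.41.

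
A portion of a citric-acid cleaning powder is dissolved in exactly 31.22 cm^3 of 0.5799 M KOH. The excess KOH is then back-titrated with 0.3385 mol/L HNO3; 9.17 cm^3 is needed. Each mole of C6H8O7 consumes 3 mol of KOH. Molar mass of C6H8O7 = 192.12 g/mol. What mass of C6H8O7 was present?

Total n(KOH) added = 0.5799 x 0.03122 = 0.01810 mol.
n(HNO3) used = 0.3385 x 0.009170 = 0.003104 mol, which equals the excess n(KOH).
So n(KOH) consumed by the sample = 0.01810 - 0.003104 = 0.01500 mol.
n(C6H8O7) = 0.01500 / 3 = 0.005000 mol.
mass = 0.005000 mol x 192.12 g/mol = 0.961 g.

0.961 g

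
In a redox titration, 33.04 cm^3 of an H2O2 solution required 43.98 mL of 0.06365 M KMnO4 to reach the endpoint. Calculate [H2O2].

0.212 M

n(KMnO4) = 0.06365 x 0.04398 = 0.002799 mol.
From the balanced equation, 2 mol KMnO4 reacts with 5 mol H2O2, so n(H2O2) = 0.002799 x 5/2 = 0.006998 mol.
[H2O2] = 0.006998 / 0.03304 L = 0.212 M.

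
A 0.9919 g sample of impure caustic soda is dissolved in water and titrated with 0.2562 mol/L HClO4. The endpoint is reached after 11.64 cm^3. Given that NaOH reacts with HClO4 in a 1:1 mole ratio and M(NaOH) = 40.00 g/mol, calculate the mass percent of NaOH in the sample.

n(HClO4) = 0.2562 x 0.01164 = 0.002982 mol.
n(NaOH) = 0.002982 / 1 = 0.002982 mol.
mass of NaOH = 0.002982 x 40.00 = 0.1193 g.
% purity = 0.1193 / 0.9919 x 100 = 12.0%.

12.0%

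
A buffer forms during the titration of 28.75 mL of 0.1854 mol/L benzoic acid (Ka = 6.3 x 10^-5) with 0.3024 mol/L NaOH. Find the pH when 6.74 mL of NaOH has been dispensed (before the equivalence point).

Initial n(C6H5COOH) = 0.1854 x 0.02875 = 0.005330 mol.
n(NaOH) added = 0.3024 x 0.006740 = 0.002038 mol, converting that many moles of C6H5COOH to C6H5COO-.
Remaining n(C6H5COOH) = 0.003292 mol; n(C6H5COO-) = 0.002038 mol.
By Henderson-Hasselbalch, pH = pKa + log([A^-]/[HA]) = 4.20 + log(0.002038/0.003292) = 4.20 + (-0.21) = 3.99.

3.99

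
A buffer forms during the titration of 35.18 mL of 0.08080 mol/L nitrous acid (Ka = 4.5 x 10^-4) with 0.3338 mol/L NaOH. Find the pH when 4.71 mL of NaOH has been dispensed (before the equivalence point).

Initial n(HNO2) = 0.08080 x 0.03518 = 0.002843 mol.
n(NaOH) added = 0.3338 x 0.004710 = 0.001572 mol, converting that many moles of HNO2 to NO2-.
Remaining n(HNO2) = 0.001270 mol; n(NO2-) = 0.001572 mol.
By Henderson-Hasselbalch, pH = pKa + log([A^-]/[HA]) = 3.35 + log(0.001572/0.001270) = 3.35 + (+0.09) = 3.44.

3.44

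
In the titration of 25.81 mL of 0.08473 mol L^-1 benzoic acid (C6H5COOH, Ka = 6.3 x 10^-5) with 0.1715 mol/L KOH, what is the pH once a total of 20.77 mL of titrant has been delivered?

12.47

n(acid) = 0.08473 x 0.02581 = 0.002187 mol; n(KOH) added = 0.1715 x 0.02077 = 0.003562 mol.
Base is in excess by 0.003562 - 0.002187 = 0.001375 mol in a total volume of 0.04658 L.
[OH^-] = 0.001375/0.04658 = 0.02952 M, so pOH = 1.53 and pH = 14.00 - 1.53 = 12.47.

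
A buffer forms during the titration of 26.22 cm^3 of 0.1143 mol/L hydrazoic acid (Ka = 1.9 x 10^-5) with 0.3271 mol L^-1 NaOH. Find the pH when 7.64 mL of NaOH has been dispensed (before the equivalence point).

5.42

Initial n(HN3) = 0.1143 x 0.02622 = 0.002997 mol.
n(NaOH) added = 0.3271 x 0.007640 = 0.002499 mol, converting that many moles of HN3 to N3-.
Remaining n(HN3) = 0.0004979 mol; n(N3-) = 0.002499 mol.
By Henderson-Hasselbalch, pH = pKa + log([A^-]/[HA]) = 4.72 + log(0.002499/0.0004979) = 4.72 + (+0.70) = 5.42.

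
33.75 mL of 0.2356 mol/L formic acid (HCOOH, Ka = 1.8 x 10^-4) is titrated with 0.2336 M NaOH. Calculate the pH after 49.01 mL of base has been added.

n(acid) = 0.2356 x 0.03375 = 0.007952 mol; n(NaOH) added = 0.2336 x 0.04901 = 0.01145 mol.
Base is in excess by 0.01145 - 0.007952 = 0.003497 mol in a total volume of 0.08276 L.
[OH^-] = 0.003497/0.08276 = 0.04226 M, so pOH = 1.37 and pH = 14.00 - 1.37 = 12.63.

12.63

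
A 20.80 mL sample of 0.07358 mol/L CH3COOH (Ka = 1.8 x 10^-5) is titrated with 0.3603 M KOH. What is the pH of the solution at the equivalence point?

8.77

n(CH3COOH) = 0.07358 x 0.02080 = 0.001530 mol; V(KOH) at equivalence = 0.001530/0.3603 = 0.004248 L.
At equivalence all the acid is converted to CH3COO-; total volume = 0.02080 + 0.004248 = 0.02505 L, so [CH3COO-] = 0.001530/0.02505 = 0.06110 M.
Kb = Kw/Ka = 1.0e-14 / 1.8 x 10^-5 = 5.56e-10.
[OH^-] = sqrt(Kb x [CH3COO-]) = sqrt(5.56e-10 x 0.06110) = 5.83e-6 M.
pOH = 5.23, so pH = 14.00 - 5.23 = 8.77.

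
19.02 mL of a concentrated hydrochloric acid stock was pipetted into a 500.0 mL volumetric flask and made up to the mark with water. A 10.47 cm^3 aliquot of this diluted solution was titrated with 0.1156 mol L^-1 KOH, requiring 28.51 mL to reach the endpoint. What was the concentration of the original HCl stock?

n(KOH) = 0.1156 x 0.02851 = 0.003296 mol.
n(HCl) in the aliquot = 0.003296 mol.
[diluted HCl] = 0.003296 / 0.01047 = 0.3148 M.
Dilution factor = 500.0/19.02 = 26.29, so [stock] = 0.3148 x 26.29 = 8.27 M.

8.27 M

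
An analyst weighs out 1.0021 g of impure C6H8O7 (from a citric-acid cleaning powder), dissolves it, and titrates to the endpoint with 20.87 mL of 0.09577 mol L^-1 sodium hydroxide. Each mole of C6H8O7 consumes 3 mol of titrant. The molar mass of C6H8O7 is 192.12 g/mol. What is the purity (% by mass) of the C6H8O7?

n(NaOH) = 0.09577 x 0.02087 = 0.001999 mol.
n(C6H8O7) = 0.001999 / 3 = 0.0006662 mol.
mass of C6H8O7 = 0.0006662 x 192.12 = 0.1280 g.
% purity = 0.1280 / 1.0021 x 100 = 12.8%.

12.8%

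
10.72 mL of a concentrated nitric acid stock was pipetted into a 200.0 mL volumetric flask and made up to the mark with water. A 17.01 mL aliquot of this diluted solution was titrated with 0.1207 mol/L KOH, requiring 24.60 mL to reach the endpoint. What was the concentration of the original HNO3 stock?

n(KOH) = 0.1207 x 0.02460 = 0.002969 mol.
n(HNO3) in the aliquot = 0.002969 mol.
[diluted HNO3] = 0.002969 / 0.01701 = 0.1746 M.
Dilution factor = 200.0/10.72 = 18.66, so [stock] = 0.1746 x 18.66 = 3.26 M.

3.26 M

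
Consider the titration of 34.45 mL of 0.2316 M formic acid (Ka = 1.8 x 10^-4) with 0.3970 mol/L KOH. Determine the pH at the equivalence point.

8.45

n(HCOOH) = 0.2316 x 0.03445 = 0.007979 mol; V(KOH) at equivalence = 0.007979/0.3970 = 0.02010 L.
At equivalence all the acid is converted to HCOO-; total volume = 0.03445 + 0.02010 = 0.05455 L, so [HCOO-] = 0.007979/0.05455 = 0.1463 M.
Kb = Kw/Ka = 1.0e-14 / 1.8 x 10^-4 = 5.56e-11.
[OH^-] = sqrt(Kb x [HCOO-]) = sqrt(5.56e-11 x 0.1463) = 2.85e-6 M.
pOH = 5.55, so pH = 14.00 - 5.55 = 8.45.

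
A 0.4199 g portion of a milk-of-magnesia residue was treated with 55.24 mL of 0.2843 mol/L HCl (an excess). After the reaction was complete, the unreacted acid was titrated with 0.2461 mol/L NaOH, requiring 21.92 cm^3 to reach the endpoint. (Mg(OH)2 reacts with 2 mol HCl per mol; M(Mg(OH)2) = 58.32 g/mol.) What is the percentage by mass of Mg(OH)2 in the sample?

71.6%

Total n(HCl) added = 0.2843 x 0.05524 = 0.01570 mol.
n(NaOH) used = 0.2461 x 0.02192 = 0.005395 mol, which equals the excess n(HCl).
So n(HCl) consumed by the sample = 0.01570 - 0.005395 = 0.01031 mol.
n(Mg(OH)2) = 0.01031 / 2 = 0.005155 mol.
mass Mg(OH)2 = 0.005155 x 58.32 = 0.3006 g, so %Mg(OH)2 = 0.3006/0.4199 x 100 = 71.6%.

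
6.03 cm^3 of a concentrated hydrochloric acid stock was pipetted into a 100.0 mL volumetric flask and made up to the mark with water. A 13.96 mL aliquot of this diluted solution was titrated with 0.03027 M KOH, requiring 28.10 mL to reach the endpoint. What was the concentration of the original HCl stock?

n(KOH) = 0.03027 x 0.02810 = 0.0008506 mol.
n(HCl) in the aliquot = 0.0008506 mol.
[diluted HCl] = 0.0008506 / 0.01396 = 0.06093 M.
Dilution factor = 100.0/6.030 = 16.58, so [stock] = 0.06093 x 16.58 = 1.01 M.

1.01 M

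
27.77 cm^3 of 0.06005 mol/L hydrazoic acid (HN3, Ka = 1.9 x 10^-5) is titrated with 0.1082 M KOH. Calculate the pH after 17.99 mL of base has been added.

n(acid) = 0.06005 x 0.02777 = 0.001668 mol; n(KOH) added = 0.1082 x 0.01799 = 0.001947 mol.
Base is in excess by 0.001947 - 0.001668 = 0.0002789 mol in a total volume of 0.04576 L.
[OH^-] = 0.0002789/0.04576 = 0.006095 M, so pOH = 2.21 and pH = 14.00 - 2.21 = 11.79.

11.79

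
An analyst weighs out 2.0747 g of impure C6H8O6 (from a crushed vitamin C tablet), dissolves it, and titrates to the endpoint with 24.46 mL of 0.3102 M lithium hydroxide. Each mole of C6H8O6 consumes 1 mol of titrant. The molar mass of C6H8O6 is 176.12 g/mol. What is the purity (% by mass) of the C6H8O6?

n(LiOH) = 0.3102 x 0.02446 = 0.007587 mol.
n(C6H8O6) = 0.007587 / 1 = 0.007587 mol.
mass of C6H8O6 = 0.007587 x 176.12 = 1.336 g.
% purity = 1.336 / 2.0747 x 100 = 64.4%.

64.4%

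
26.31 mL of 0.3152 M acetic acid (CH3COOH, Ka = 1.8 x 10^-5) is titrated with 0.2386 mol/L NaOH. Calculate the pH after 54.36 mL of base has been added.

n(acid) = 0.3152 x 0.02631 = 0.008293 mol; n(NaOH) added = 0.2386 x 0.05436 = 0.01297 mol.
Base is in excess by 0.01297 - 0.008293 = 0.004677 mol in a total volume of 0.08067 L.
[OH^-] = 0.004677/0.08067 = 0.05798 M, so pOH = 1.24 and pH = 14.00 - 1.24 = 12.76.

12.76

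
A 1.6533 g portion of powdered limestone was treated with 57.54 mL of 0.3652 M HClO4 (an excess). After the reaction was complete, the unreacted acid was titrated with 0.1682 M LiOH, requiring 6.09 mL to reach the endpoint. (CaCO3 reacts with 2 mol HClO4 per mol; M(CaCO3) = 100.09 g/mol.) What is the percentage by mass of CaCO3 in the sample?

60.5%

Total n(HClO4) added = 0.3652 x 0.05754 = 0.02101 mol.
n(LiOH) used = 0.1682 x 0.006090 = 0.001024 mol, which equals the excess n(HClO4).
So n(HClO4) consumed by the sample = 0.02101 - 0.001024 = 0.01999 mol.
n(CaCO3) = 0.01999 / 2 = 0.009995 mol.
mass CaCO3 = 0.009995 x 100.09 = 1.000 g, so %CaCO3 = 1.000/1.6533 x 100 = 60.5%.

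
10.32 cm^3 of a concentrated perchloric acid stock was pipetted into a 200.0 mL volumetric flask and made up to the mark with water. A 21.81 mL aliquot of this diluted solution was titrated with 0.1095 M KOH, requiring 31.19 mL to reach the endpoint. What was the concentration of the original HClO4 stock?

n(KOH) = 0.1095 x 0.03119 = 0.003415 mol.
n(HClO4) in the aliquot = 0.003415 mol.
[diluted HClO4] = 0.003415 / 0.02181 = 0.1566 M.
Dilution factor = 200.0/10.32 = 19.38, so [stock] = 0.1566 x 19.38 = 3.03 M.

3.03 M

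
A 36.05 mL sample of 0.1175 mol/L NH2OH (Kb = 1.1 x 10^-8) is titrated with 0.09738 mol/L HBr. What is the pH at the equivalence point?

n(NH2OH) = 0.1175 x 0.03605 = 0.004236 mol; V(HBr) at equivalence = 0.004236/0.09738 = 0.04350 L.
At equivalence the base is fully converted to NH3OH+; total volume = 0.07955 L, so [NH3OH+] = 0.004236/0.07955 = 0.05325 M.
Ka(NH3OH+) = Kw/Kb = 1.0e-14 / 1.1 x 10^-8 = 9.09e-7.
[H^+] = sqrt(Ka x [NH3OH+]) = sqrt(9.09e-7 x 0.05325) = 0.000220 M.
pH = -log(0.000220) = 3.66.

3.66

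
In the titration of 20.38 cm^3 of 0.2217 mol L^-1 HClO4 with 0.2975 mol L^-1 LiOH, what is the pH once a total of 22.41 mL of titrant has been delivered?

n(acid) = 0.2217 x 0.02038 = 0.004518 mol; n(LiOH) added = 0.2975 x 0.02241 = 0.006667 mol.
Base is in excess by 0.006667 - 0.004518 = 0.002149 mol in a total volume of 0.04279 L.
[OH^-] = 0.002149/0.04279 = 0.05022 M, so pOH = 1.30 and pH = 14.00 - 1.30 = 12.70.

12.70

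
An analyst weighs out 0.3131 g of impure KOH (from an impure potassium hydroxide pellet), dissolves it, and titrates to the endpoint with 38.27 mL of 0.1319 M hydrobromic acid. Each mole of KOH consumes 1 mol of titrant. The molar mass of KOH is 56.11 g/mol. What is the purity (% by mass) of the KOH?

n(HBr) = 0.1319 x 0.03827 = 0.005048 mol.
n(KOH) = 0.005048 / 1 = 0.005048 mol.
mass of KOH = 0.005048 x 56.11 = 0.2832 g.
% purity = 0.2832 / 0.3131 x 100 = 90.5%.

90.5%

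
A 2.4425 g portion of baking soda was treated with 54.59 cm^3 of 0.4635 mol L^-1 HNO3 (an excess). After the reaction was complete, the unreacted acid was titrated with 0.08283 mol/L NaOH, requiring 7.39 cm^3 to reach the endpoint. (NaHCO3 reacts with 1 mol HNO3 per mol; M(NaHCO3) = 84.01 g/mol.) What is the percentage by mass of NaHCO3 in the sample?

Total n(HNO3) added = 0.4635 x 0.05459 = 0.02530 mol.
n(NaOH) used = 0.08283 x 0.007390 = 0.0006121 mol, which equals the excess n(HNO3).
So n(HNO3) consumed by the sample = 0.02530 - 0.0006121 = 0.02469 mol.
n(NaHCO3) = 0.02469 / 1 = 0.02469 mol.
mass NaHCO3 = 0.02469 x 84.01 = 2.074 g, so %NaHCO3 = 2.074/2.4425 x 100 = 84.9%.

84.9%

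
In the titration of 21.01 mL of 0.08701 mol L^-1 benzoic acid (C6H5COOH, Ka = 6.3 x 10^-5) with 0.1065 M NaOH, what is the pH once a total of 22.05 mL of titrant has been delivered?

12.08

n(acid) = 0.08701 x 0.02101 = 0.001828 mol; n(NaOH) added = 0.1065 x 0.02205 = 0.002348 mol.
Base is in excess by 0.002348 - 0.001828 = 0.0005202 mol in a total volume of 0.04306 L.
[OH^-] = 0.0005202/0.04306 = 0.01208 M, so pOH = 1.92 and pH = 14.00 - 1.92 = 12.08.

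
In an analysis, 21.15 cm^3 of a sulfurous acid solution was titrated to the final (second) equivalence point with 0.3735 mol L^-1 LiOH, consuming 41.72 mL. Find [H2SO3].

0.368 M

n(LiOH) = 0.3735 x 0.04172 = 0.01558 mol.
At the final (second) equivalence point, 2 mol OH^- react per mol H2SO3, so n(H2SO3) = 0.01558 / 2 = 0.007791 mol.
[H2SO3] = 0.007791 / 0.02115 L = 0.368 M.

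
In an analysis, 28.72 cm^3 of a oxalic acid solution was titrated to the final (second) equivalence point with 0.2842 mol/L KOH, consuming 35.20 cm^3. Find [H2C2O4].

0.174 M

n(KOH) = 0.2842 x 0.03520 = 0.01000 mol.
At the final (second) equivalence point, 2 mol OH^- react per mol H2C2O4, so n(H2C2O4) = 0.01000 / 2 = 0.005002 mol.
[H2C2O4] = 0.005002 / 0.02872 L = 0.174 M.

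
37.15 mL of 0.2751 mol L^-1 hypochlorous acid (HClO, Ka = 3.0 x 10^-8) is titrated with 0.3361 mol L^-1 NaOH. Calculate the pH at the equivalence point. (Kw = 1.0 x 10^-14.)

10.35

n(HClO) = 0.2751 x 0.03715 = 0.01022 mol; V(NaOH) at equivalence = 0.01022/0.3361 = 0.03041 L.
At equivalence all the acid is converted to ClO-; total volume = 0.03715 + 0.03041 = 0.06756 L, so [ClO-] = 0.01022/0.06756 = 0.1513 M.
Kb = Kw/Ka = 1.0e-14 / 3.0 x 10^-8 = 3.33e-7.
[OH^-] = sqrt(Kb x [ClO-]) = sqrt(3.33e-7 x 0.1513) = 0.000225 M.
pOH = 3.65, so pH = 14.00 - 3.65 = 10.35.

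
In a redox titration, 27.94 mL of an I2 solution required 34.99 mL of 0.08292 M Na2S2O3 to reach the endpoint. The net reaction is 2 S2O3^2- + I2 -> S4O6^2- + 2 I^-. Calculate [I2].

0.0519 M

n(Na2S2O3) = 0.08292 x 0.03499 = 0.002901 mol.
From the balanced equation, 2 mol Na2S2O3 reacts with 1 mol I2, so n(I2) = 0.002901 x 1/2 = 0.001451 mol.
[I2] = 0.001451 / 0.02794 L = 0.0519 M.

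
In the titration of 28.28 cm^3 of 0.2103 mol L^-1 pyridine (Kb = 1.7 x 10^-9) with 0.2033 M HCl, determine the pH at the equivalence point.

n(C5H5N) = 0.2103 x 0.02828 = 0.005947 mol; V(HCl) at equivalence = 0.005947/0.2033 = 0.02925 L.
At equivalence the base is fully converted to C5H5NH+; total volume = 0.05753 L, so [C5H5NH+] = 0.005947/0.05753 = 0.1034 M.
Ka(C5H5NH+) = Kw/Kb = 1.0e-14 / 1.7 x 10^-9 = 5.88e-6.
[H^+] = sqrt(Ka x [C5H5NH+]) = sqrt(5.88e-6 x 0.1034) = 0.000780 M.
pH = -log(0.000780) = 3.11.

3.11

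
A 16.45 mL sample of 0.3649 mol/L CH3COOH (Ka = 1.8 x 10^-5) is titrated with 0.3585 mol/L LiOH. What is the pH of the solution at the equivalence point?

9.00

n(CH3COOH) = 0.3649 x 0.01645 = 0.006003 mol; V(LiOH) at equivalence = 0.006003/0.3585 = 0.01674 L.
At equivalence all the acid is converted to CH3COO-; total volume = 0.01645 + 0.01674 = 0.03319 L, so [CH3COO-] = 0.006003/0.03319 = 0.1808 M.
Kb = Kw/Ka = 1.0e-14 / 1.8 x 10^-5 = 5.56e-10.
[OH^-] = sqrt(Kb x [CH3COO-]) = sqrt(5.56e-10 x 0.1808) = 1.00e-5 M.
pOH = 5.00, so pH = 14.00 - 5.00 = 9.00.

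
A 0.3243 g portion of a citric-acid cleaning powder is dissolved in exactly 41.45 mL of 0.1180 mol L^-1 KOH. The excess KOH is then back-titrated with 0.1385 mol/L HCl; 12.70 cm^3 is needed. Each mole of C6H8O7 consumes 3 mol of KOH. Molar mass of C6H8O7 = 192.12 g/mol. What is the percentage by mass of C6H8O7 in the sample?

61.9%

Total n(KOH) added = 0.1180 x 0.04145 = 0.004891 mol.
n(HCl) used = 0.1385 x 0.01270 = 0.001759 mol, which equals the excess n(KOH).
So n(KOH) consumed by the sample = 0.004891 - 0.001759 = 0.003132 mol.
n(C6H8O7) = 0.003132 / 3 = 0.001044 mol.
mass C6H8O7 = 0.001044 x 192.12 = 0.2006 g, so %C6H8O7 = 0.2006/0.3243 x 100 = 61.9%.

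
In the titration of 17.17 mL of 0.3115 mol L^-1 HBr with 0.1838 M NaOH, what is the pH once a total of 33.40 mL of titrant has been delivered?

12.19

n(acid) = 0.3115 x 0.01717 = 0.005348 mol; n(NaOH) added = 0.1838 x 0.03340 = 0.006139 mol.
Base is in excess by 0.006139 - 0.005348 = 0.0007905 mol in a total volume of 0.05057 L.
[OH^-] = 0.0007905/0.05057 = 0.01563 M, so pOH = 1.81 and pH = 14.00 - 1.81 = 12.19.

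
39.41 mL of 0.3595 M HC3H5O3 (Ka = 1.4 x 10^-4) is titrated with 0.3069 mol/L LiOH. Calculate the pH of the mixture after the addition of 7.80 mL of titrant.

3.16

Initial n(HC3H5O3) = 0.3595 x 0.03941 = 0.01417 mol.
n(LiOH) added = 0.3069 x 0.007800 = 0.002394 mol, converting that many moles of HC3H5O3 to C3H5O3-.
Remaining n(HC3H5O3) = 0.01177 mol; n(C3H5O3-) = 0.002394 mol.
By Henderson-Hasselbalch, pH = pKa + log([A^-]/[HA]) = 3.85 + log(0.002394/0.01177) = 3.85 + (-0.69) = 3.16.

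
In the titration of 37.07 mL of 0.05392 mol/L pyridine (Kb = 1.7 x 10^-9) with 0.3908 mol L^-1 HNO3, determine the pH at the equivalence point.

3.28

n(C5H5N) = 0.05392 x 0.03707 = 0.001999 mol; V(HNO3) at equivalence = 0.001999/0.3908 = 0.005115 L.
At equivalence the base is fully converted to C5H5NH+; total volume = 0.04218 L, so [C5H5NH+] = 0.001999/0.04218 = 0.04738 M.
Ka(C5H5NH+) = Kw/Kb = 1.0e-14 / 1.7 x 10^-9 = 5.88e-6.
[H^+] = sqrt(Ka x [C5H5NH+]) = sqrt(5.88e-6 x 0.04738) = 0.000528 M.
pH = -log(0.000528) = 3.28.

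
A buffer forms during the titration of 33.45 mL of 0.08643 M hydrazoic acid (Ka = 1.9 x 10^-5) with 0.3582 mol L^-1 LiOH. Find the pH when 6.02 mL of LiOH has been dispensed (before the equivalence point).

Initial n(HN3) = 0.08643 x 0.03345 = 0.002891 mol.
n(LiOH) added = 0.3582 x 0.006020 = 0.002156 mol, converting that many moles of HN3 to N3-.
Remaining n(HN3) = 0.0007347 mol; n(N3-) = 0.002156 mol.
By Henderson-Hasselbalch, pH = pKa + log([A^-]/[HA]) = 4.72 + log(0.002156/0.0007347) = 4.72 + (+0.47) = 5.19.

5.19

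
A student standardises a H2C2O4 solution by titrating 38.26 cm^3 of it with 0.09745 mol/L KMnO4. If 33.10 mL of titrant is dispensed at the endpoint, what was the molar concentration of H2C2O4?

n(KMnO4) = 0.09745 x 0.03310 = 0.003226 mol.
From the balanced equation, 2 mol KMnO4 reacts with 5 mol H2C2O4, so n(H2C2O4) = 0.003226 x 5/2 = 0.008064 mol.
[H2C2O4] = 0.008064 / 0.03826 L = 0.211 M.

0.211 M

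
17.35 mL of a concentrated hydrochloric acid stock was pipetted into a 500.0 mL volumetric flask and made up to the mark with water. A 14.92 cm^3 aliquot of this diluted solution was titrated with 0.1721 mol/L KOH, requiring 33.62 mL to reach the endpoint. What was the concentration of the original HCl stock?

n(KOH) = 0.1721 x 0.03362 = 0.005786 mol.
n(HCl) in the aliquot = 0.005786 mol.
[diluted HCl] = 0.005786 / 0.01492 = 0.3878 M.
Dilution factor = 500.0/17.35 = 28.82, so [stock] = 0.3878 x 28.82 = 11.2 M.

11.2 M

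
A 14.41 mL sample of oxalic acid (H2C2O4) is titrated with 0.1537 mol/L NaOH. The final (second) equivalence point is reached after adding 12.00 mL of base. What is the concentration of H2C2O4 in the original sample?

0.0640 M

n(NaOH) = 0.1537 x 0.01200 = 0.001844 mol.
At the final (second) equivalence point, 2 mol OH^- react per mol H2C2O4, so n(H2C2O4) = 0.001844 / 2 = 0.0009222 mol.
[H2C2O4] = 0.0009222 / 0.01441 L = 0.0640 M.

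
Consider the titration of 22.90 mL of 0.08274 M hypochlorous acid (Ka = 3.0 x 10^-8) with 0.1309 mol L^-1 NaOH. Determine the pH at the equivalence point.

10.11

n(HClO) = 0.08274 x 0.02290 = 0.001895 mol; V(NaOH) at equivalence = 0.001895/0.1309 = 0.01447 L.
At equivalence all the acid is converted to ClO-; total volume = 0.02290 + 0.01447 = 0.03737 L, so [ClO-] = 0.001895/0.03737 = 0.05070 M.
Kb = Kw/Ka = 1.0e-14 / 3.0 x 10^-8 = 3.33e-7.
[OH^-] = sqrt(Kb x [ClO-]) = sqrt(3.33e-7 x 0.05070) = 0.000130 M.
pOH = 3.89, so pH = 14.00 - 3.89 = 10.11.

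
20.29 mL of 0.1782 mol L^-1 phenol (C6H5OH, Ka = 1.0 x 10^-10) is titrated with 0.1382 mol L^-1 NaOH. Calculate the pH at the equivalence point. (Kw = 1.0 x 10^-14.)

n(C6H5OH) = 0.1782 x 0.02029 = 0.003616 mol; V(NaOH) at equivalence = 0.003616/0.1382 = 0.02616 L.
At equivalence all the acid is converted to C6H5O-; total volume = 0.02029 + 0.02616 = 0.04645 L, so [C6H5O-] = 0.003616/0.04645 = 0.07784 M.
Kb = Kw/Ka = 1.0e-14 / 1.0 x 10^-10 = 0.000100.
[OH^-] = sqrt(Kb x [C6H5O-]) = sqrt(0.000100 x 0.07784) = 0.00279 M.
pOH = 2.55, so pH = 14.00 - 2.55 = 11.45.

11.45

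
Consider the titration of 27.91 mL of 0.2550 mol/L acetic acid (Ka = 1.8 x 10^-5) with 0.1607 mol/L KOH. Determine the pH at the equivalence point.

n(CH3COOH) = 0.2550 x 0.02791 = 0.007117 mol; V(KOH) at equivalence = 0.007117/0.1607 = 0.04429 L.
At equivalence all the acid is converted to CH3COO-; total volume = 0.02791 + 0.04429 = 0.07220 L, so [CH3COO-] = 0.007117/0.07220 = 0.09858 M.
Kb = Kw/Ka = 1.0e-14 / 1.8 x 10^-5 = 5.56e-10.
[OH^-] = sqrt(Kb x [CH3COO-]) = sqrt(5.56e-10 x 0.09858) = 7.40e-6 M.
pOH = 5.13, so pH = 14.00 - 5.13 = 8.87.

8.87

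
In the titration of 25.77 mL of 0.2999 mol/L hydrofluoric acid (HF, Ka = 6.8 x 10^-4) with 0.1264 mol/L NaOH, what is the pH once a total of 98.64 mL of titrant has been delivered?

12.58

n(acid) = 0.2999 x 0.02577 = 0.007728 mol; n(NaOH) added = 0.1264 x 0.09864 = 0.01247 mol.
Base is in excess by 0.01247 - 0.007728 = 0.004740 mol in a total volume of 0.1244 L.
[OH^-] = 0.004740/0.1244 = 0.03810 M, so pOH = 1.42 and pH = 14.00 - 1.42 = 12.58.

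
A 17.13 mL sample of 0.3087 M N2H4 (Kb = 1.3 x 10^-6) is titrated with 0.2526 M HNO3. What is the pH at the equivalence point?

4.49

n(N2H4) = 0.3087 x 0.01713 = 0.005288 mol; V(HNO3) at equivalence = 0.005288/0.2526 = 0.02093 L.
At equivalence the base is fully converted to N2H5+; total volume = 0.03806 L, so [N2H5+] = 0.005288/0.03806 = 0.1389 M.
Ka(N2H5+) = Kw/Kb = 1.0e-14 / 1.3 x 10^-6 = 7.69e-9.
[H^+] = sqrt(Ka x [N2H5+]) = sqrt(7.69e-9 x 0.1389) = 3.27e-5 M.
pH = -log(3.27e-5) = 4.49.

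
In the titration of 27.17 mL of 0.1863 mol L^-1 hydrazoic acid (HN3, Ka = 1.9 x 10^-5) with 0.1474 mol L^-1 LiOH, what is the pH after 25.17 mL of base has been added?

5.16

Initial n(HN3) = 0.1863 x 0.02717 = 0.005062 mol.
n(LiOH) added = 0.1474 x 0.02517 = 0.003710 mol, converting that many moles of HN3 to N3-.
Remaining n(HN3) = 0.001352 mol; n(N3-) = 0.003710 mol.
By Henderson-Hasselbalch, pH = pKa + log([A^-]/[HA]) = 4.72 + log(0.003710/0.001352) = 4.72 + (+0.44) = 5.16.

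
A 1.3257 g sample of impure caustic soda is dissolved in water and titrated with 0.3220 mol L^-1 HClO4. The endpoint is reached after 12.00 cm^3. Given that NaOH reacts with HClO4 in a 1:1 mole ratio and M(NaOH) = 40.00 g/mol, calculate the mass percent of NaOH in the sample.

11.7%

n(HClO4) = 0.3220 x 0.01200 = 0.003864 mol.
n(NaOH) = 0.003864 / 1 = 0.003864 mol.
mass of NaOH = 0.003864 x 40.00 = 0.1546 g.
% purity = 0.1546 / 1.3257 x 100 = 11.7%.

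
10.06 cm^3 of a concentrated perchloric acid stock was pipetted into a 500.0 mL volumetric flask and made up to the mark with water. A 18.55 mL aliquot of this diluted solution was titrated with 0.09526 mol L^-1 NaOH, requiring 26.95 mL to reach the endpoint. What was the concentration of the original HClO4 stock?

n(NaOH) = 0.09526 x 0.02695 = 0.002567 mol.
n(HClO4) in the aliquot = 0.002567 mol.
[diluted HClO4] = 0.002567 / 0.01855 = 0.1384 M.
Dilution factor = 500.0/10.06 = 49.70, so [stock] = 0.1384 x 49.70 = 6.88 M.

6.88 M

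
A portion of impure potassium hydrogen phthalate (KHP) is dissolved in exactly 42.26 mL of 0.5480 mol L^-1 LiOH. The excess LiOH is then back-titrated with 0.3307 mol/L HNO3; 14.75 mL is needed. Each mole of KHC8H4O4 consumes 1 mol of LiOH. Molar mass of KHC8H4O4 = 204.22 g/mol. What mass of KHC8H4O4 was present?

Total n(LiOH) added = 0.5480 x 0.04226 = 0.02316 mol.
n(HNO3) used = 0.3307 x 0.01475 = 0.004878 mol, which equals the excess n(LiOH).
So n(LiOH) consumed by the sample = 0.02316 - 0.004878 = 0.01828 mol.
n(KHC8H4O4) = 0.01828 / 1 = 0.01828 mol.
mass = 0.01828 mol x 204.22 g/mol = 3.73 g.

3.73 g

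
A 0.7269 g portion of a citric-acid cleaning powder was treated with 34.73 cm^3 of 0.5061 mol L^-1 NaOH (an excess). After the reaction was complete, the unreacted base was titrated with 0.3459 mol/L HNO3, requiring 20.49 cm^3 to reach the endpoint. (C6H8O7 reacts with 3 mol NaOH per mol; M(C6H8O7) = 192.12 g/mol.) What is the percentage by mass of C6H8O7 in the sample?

Total n(NaOH) added = 0.5061 x 0.03473 = 0.01758 mol.
n(HNO3) used = 0.3459 x 0.02049 = 0.007087 mol, which equals the excess n(NaOH).
So n(NaOH) consumed by the sample = 0.01758 - 0.007087 = 0.01049 mol.
n(C6H8O7) = 0.01049 / 3 = 0.003496 mol.
mass C6H8O7 = 0.003496 x 192.12 = 0.6717 g, so %C6H8O7 = 0.6717/0.7269 x 100 = 92.4%.

92.4%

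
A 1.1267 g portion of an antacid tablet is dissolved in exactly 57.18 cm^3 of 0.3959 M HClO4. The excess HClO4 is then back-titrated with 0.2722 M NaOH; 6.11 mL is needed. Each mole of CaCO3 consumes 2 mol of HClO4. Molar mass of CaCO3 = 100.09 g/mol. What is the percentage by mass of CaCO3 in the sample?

93.2%

Total n(HClO4) added = 0.3959 x 0.05718 = 0.02264 mol.
n(NaOH) used = 0.2722 x 0.006110 = 0.001663 mol, which equals the excess n(HClO4).
So n(HClO4) consumed by the sample = 0.02264 - 0.001663 = 0.02097 mol.
n(CaCO3) = 0.02097 / 2 = 0.01049 mol.
mass CaCO3 = 0.01049 x 100.09 = 1.050 g, so %CaCO3 = 1.050/1.1267 x 100 = 93.2%.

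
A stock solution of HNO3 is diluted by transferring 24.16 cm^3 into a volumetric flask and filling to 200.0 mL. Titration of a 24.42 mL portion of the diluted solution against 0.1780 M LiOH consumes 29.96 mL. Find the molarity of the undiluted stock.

1.81 M

n(LiOH) = 0.1780 x 0.02996 = 0.005333 mol.
n(HNO3) in the aliquot = 0.005333 mol.
[diluted HNO3] = 0.005333 / 0.02442 = 0.2184 M.
Dilution factor = 200.0/24.16 = 8.278, so [stock] = 0.2184 x 8.278 = 1.81 M.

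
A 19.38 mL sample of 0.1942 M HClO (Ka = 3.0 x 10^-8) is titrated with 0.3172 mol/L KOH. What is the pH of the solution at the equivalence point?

n(HClO) = 0.1942 x 0.01938 = 0.003764 mol; V(KOH) at equivalence = 0.003764/0.3172 = 0.01187 L.
At equivalence all the acid is converted to ClO-; total volume = 0.01938 + 0.01187 = 0.03125 L, so [ClO-] = 0.003764/0.03125 = 0.1205 M.
Kb = Kw/Ka = 1.0e-14 / 3.0 x 10^-8 = 3.33e-7.
[OH^-] = sqrt(Kb x [ClO-]) = sqrt(3.33e-7 x 0.1205) = 0.000200 M.
pOH = 3.70, so pH = 14.00 - 3.70 = 10.30.

10.30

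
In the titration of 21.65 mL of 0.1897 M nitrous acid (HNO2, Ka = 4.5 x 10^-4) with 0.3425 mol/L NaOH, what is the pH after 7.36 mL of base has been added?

Initial n(HNO2) = 0.1897 x 0.02165 = 0.004107 mol.
n(NaOH) added = 0.3425 x 0.007360 = 0.002521 mol, converting that many moles of HNO2 to NO2-.
Remaining n(HNO2) = 0.001586 mol; n(NO2-) = 0.002521 mol.
By Henderson-Hasselbalch, pH = pKa + log([A^-]/[HA]) = 3.35 + log(0.002521/0.001586) = 3.35 + (+0.20) = 3.55.

3.55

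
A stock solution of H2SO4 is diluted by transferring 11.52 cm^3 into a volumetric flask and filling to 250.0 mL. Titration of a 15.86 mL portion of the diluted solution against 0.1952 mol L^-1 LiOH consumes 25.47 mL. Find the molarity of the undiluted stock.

n(LiOH) = 0.1952 x 0.02547 = 0.004972 mol.
n(H2SO4) in the aliquot = 0.004972 x 1/2 = 0.002486 mol.
[diluted H2SO4] = 0.002486 / 0.01586 = 0.1567 M.
Dilution factor = 250.0/11.52 = 21.70, so [stock] = 0.1567 x 21.70 = 3.40 M.

3.40 M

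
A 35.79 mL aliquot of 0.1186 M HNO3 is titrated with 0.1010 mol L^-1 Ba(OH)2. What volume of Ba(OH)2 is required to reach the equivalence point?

21.0 mL

n(HNO3) = 0.1186 mol/L x 0.03579 L = 0.004245 mol.
The neutralisation is 2 HNO3 : 1 Ba(OH)2, so n(Ba(OH)2) = 0.004245 x 1/2 = 0.002122 mol.
V(Ba(OH)2) = 0.002122 / 0.1010 = 0.02101 L = 21.0 mL.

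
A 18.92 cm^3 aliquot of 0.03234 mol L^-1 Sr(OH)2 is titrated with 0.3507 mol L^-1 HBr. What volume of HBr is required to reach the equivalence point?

3.49 mL

n(Sr(OH)2) = 0.03234 mol/L x 0.01892 L = 0.0006119 mol.
The neutralisation is 1 Sr(OH)2 : 2 HBr, so n(HBr) = 0.0006119 x 2/1 = 0.001224 mol.
V(HBr) = 0.001224 / 0.3507 = 0.003489 L = 3.49 mL.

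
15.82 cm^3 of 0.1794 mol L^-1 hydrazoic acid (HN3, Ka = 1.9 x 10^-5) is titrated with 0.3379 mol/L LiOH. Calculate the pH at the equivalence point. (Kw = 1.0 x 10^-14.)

8.90

n(HN3) = 0.1794 x 0.01582 = 0.002838 mol; V(LiOH) at equivalence = 0.002838/0.3379 = 0.008399 L.
At equivalence all the acid is converted to N3-; total volume = 0.01582 + 0.008399 = 0.02422 L, so [N3-] = 0.002838/0.02422 = 0.1172 M.
Kb = Kw/Ka = 1.0e-14 / 1.9 x 10^-5 = 5.26e-10.
[OH^-] = sqrt(Kb x [N3-]) = sqrt(5.26e-10 x 0.1172) = 7.85e-6 M.
pOH = 5.10, so pH = 14.00 - 5.10 = 8.90.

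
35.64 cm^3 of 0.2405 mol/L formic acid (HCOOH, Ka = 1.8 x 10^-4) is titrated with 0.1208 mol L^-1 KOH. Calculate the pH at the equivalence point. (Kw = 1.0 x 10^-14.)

n(HCOOH) = 0.2405 x 0.03564 = 0.008571 mol; V(KOH) at equivalence = 0.008571/0.1208 = 0.07096 L.
At equivalence all the acid is converted to HCOO-; total volume = 0.03564 + 0.07096 = 0.1066 L, so [HCOO-] = 0.008571/0.1066 = 0.08041 M.
Kb = Kw/Ka = 1.0e-14 / 1.8 x 10^-4 = 5.56e-11.
[OH^-] = sqrt(Kb x [HCOO-]) = sqrt(5.56e-11 x 0.08041) = 2.11e-6 M.
pOH = 5.67, so pH = 14.00 - 5.67 = 8.33.

8.33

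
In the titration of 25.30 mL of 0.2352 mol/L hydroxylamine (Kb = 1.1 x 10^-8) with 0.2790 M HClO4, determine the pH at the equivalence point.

n(NH2OH) = 0.2352 x 0.02530 = 0.005951 mol; V(HClO4) at equivalence = 0.005951/0.2790 = 0.02133 L.
At equivalence the base is fully converted to NH3OH+; total volume = 0.04663 L, so [NH3OH+] = 0.005951/0.04663 = 0.1276 M.
Ka(NH3OH+) = Kw/Kb = 1.0e-14 / 1.1 x 10^-8 = 9.09e-7.
[H^+] = sqrt(Ka x [NH3OH+]) = sqrt(9.09e-7 x 0.1276) = 0.000341 M.
pH = -log(0.000341) = 3.47.

3.47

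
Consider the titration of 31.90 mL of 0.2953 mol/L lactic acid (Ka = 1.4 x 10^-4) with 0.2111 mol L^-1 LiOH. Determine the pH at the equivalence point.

n(HC3H5O3) = 0.2953 x 0.03190 = 0.009420 mol; V(LiOH) at equivalence = 0.009420/0.2111 = 0.04462 L.
At equivalence all the acid is converted to C3H5O3-; total volume = 0.03190 + 0.04462 = 0.07652 L, so [C3H5O3-] = 0.009420/0.07652 = 0.1231 M.
Kb = Kw/Ka = 1.0e-14 / 1.4 x 10^-4 = 7.14e-11.
[OH^-] = sqrt(Kb x [C3H5O3-]) = sqrt(7.14e-11 x 0.1231) = 2.97e-6 M.
pOH = 5.53, so pH = 14.00 - 5.53 = 8.47.

8.47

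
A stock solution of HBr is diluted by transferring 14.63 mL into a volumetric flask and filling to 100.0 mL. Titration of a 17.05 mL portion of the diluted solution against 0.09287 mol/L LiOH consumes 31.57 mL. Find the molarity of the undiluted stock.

n(LiOH) = 0.09287 x 0.03157 = 0.002932 mol.
n(HBr) in the aliquot = 0.002932 mol.
[diluted HBr] = 0.002932 / 0.01705 = 0.1720 M.
Dilution factor = 100.0/14.63 = 6.835, so [stock] = 0.1720 x 6.835 = 1.18 M.

1.18 M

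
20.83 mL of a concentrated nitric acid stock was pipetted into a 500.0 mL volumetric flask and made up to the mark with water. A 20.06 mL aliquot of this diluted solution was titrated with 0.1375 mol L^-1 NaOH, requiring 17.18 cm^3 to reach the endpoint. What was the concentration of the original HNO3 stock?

2.83 M

n(NaOH) = 0.1375 x 0.01718 = 0.002362 mol.
n(HNO3) in the aliquot = 0.002362 mol.
[diluted HNO3] = 0.002362 / 0.02006 = 0.1178 M.
Dilution factor = 500.0/20.83 = 24.00, so [stock] = 0.1178 x 24.00 = 2.83 M.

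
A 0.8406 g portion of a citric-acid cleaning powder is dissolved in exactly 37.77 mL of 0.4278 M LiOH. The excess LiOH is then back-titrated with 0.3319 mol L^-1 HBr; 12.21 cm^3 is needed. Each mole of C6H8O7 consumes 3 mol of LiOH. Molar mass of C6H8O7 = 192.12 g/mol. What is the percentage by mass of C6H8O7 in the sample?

Total n(LiOH) added = 0.4278 x 0.03777 = 0.01616 mol.
n(HBr) used = 0.3319 x 0.01221 = 0.004052 mol, which equals the excess n(LiOH).
So n(LiOH) consumed by the sample = 0.01616 - 0.004052 = 0.01211 mol.
n(C6H8O7) = 0.01211 / 3 = 0.004035 mol.
mass C6H8O7 = 0.004035 x 192.12 = 0.7752 g, so %C6H8O7 = 0.7752/0.8406 x 100 = 92.2%.

92.2%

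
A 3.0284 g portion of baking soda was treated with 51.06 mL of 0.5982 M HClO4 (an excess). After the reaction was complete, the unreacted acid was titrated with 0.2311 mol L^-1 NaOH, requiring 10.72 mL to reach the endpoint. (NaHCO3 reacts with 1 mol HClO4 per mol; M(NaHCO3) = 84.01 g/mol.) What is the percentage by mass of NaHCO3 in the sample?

77.9%

Total n(HClO4) added = 0.5982 x 0.05106 = 0.03054 mol.
n(NaOH) used = 0.2311 x 0.01072 = 0.002477 mol, which equals the excess n(HClO4).
So n(HClO4) consumed by the sample = 0.03054 - 0.002477 = 0.02807 mol.
n(NaHCO3) = 0.02807 / 1 = 0.02807 mol.
mass NaHCO3 = 0.02807 x 84.01 = 2.358 g, so %NaHCO3 = 2.358/3.0284 x 100 = 77.9%.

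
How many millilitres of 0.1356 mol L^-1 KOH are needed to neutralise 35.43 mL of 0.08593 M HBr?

22.5 mL

n(HBr) = 0.08593 mol/L x 0.03543 L = 0.003044 mol.
At equivalence n(KOH) = n(HBr) = 0.003044 mol.
V(KOH) = 0.003044 / 0.1356 = 0.02245 L = 22.5 mL.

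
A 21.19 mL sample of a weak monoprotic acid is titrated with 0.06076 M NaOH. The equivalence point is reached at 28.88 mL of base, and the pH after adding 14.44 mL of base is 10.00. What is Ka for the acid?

14.44 mL is half of the equivalence volume, so this is the half-equivalence point where [HA] = [A^-].
At half-equivalence pH = pKa, so pKa = 10.00.
Ka = 10^(-10.00) = 1.0 x 10^-10.

1.0 x 10^-10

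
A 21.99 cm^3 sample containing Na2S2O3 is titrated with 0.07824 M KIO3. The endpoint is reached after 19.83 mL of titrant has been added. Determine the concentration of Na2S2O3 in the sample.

n(KIO3) = 0.07824 x 0.01983 = 0.001551 mol.
From the balanced equation, 1 mol KIO3 reacts with 6 mol Na2S2O3, so n(Na2S2O3) = 0.001551 x 6/1 = 0.009309 mol.
[Na2S2O3] = 0.009309 / 0.02199 L = 0.423 M.

0.423 M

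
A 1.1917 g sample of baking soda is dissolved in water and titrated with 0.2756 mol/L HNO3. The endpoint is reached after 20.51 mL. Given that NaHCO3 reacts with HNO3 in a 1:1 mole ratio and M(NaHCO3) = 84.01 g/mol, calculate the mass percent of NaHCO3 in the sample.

n(HNO3) = 0.2756 x 0.02051 = 0.005653 mol.
n(NaHCO3) = 0.005653 / 1 = 0.005653 mol.
mass of NaHCO3 = 0.005653 x 84.01 = 0.4749 g.
% purity = 0.4749 / 1.1917 x 100 = 39.8%.

39.8%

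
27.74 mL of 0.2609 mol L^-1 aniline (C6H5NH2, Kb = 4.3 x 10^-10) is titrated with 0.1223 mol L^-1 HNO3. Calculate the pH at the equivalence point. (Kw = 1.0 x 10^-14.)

n(C6H5NH2) = 0.2609 x 0.02774 = 0.007237 mol; V(HNO3) at equivalence = 0.007237/0.1223 = 0.05918 L.
At equivalence the base is fully converted to C6H5NH3+; total volume = 0.08692 L, so [C6H5NH3+] = 0.007237/0.08692 = 0.08327 M.
Ka(C6H5NH3+) = Kw/Kb = 1.0e-14 / 4.3 x 10^-10 = 2.33e-5.
[H^+] = sqrt(Ka x [C6H5NH3+]) = sqrt(2.33e-5 x 0.08327) = 0.00139 M.
pH = -log(0.00139) = 2.86.

2.86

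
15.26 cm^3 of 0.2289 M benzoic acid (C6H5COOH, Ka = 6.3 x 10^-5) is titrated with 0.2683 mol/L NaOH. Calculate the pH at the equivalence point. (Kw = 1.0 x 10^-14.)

8.65

n(C6H5COOH) = 0.2289 x 0.01526 = 0.003493 mol; V(NaOH) at equivalence = 0.003493/0.2683 = 0.01302 L.
At equivalence all the acid is converted to C6H5COO-; total volume = 0.01526 + 0.01302 = 0.02828 L, so [C6H5COO-] = 0.003493/0.02828 = 0.1235 M.
Kb = Kw/Ka = 1.0e-14 / 6.3 x 10^-5 = 1.59e-10.
[OH^-] = sqrt(Kb x [C6H5COO-]) = sqrt(1.59e-10 x 0.1235) = 4.43e-6 M.
pOH = 5.35, so pH = 14.00 - 5.35 = 8.65.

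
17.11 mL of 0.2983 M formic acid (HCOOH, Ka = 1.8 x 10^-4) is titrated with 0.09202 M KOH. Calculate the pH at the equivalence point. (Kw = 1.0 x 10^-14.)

n(HCOOH) = 0.2983 x 0.01711 = 0.005104 mol; V(KOH) at equivalence = 0.005104/0.09202 = 0.05547 L.
At equivalence all the acid is converted to HCOO-; total volume = 0.01711 + 0.05547 = 0.07258 L, so [HCOO-] = 0.005104/0.07258 = 0.07033 M.
Kb = Kw/Ka = 1.0e-14 / 1.8 x 10^-4 = 5.56e-11.
[OH^-] = sqrt(Kb x [HCOO-]) = sqrt(5.56e-11 x 0.07033) = 1.98e-6 M.
pOH = 5.70, so pH = 14.00 - 5.70 = 8.30.

8.30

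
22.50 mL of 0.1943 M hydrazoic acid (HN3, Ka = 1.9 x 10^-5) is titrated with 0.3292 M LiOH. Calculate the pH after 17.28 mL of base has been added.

n(acid) = 0.1943 x 0.02250 = 0.004372 mol; n(LiOH) added = 0.3292 x 0.01728 = 0.005689 mol.
Base is in excess by 0.005689 - 0.004372 = 0.001317 mol in a total volume of 0.03978 L.
[OH^-] = 0.001317/0.03978 = 0.03310 M, so pOH = 1.48 and pH = 14.00 - 1.48 = 12.52.

12.52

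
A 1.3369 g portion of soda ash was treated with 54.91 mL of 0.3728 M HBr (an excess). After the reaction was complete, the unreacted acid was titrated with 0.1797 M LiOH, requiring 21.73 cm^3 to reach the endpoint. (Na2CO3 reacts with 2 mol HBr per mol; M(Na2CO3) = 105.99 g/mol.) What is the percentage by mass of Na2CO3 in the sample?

65.7%

Total n(HBr) added = 0.3728 x 0.05491 = 0.02047 mol.
n(LiOH) used = 0.1797 x 0.02173 = 0.003905 mol, which equals the excess n(HBr).
So n(HBr) consumed by the sample = 0.02047 - 0.003905 = 0.01657 mol.
n(Na2CO3) = 0.01657 / 2 = 0.008283 mol.
mass Na2CO3 = 0.008283 x 105.99 = 0.8779 g, so %Na2CO3 = 0.8779/1.3369 x 100 = 65.7%.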